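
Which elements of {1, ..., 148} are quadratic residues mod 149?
QRs mod 149: {1, 4, 5, 6, 7, 9, 16, 17, 19, 20, 22, 24, 25, 26, 28, 29, 30, 31, 33, 35, 36, 37, 39, 42, 45, 46, 47, 49, 53, 54, 61, 63, 64, 67, 68, 69, 73, 76, 80, 81, 82, 85, 86, 88, 95, 96, 100, 102, 103, 104, 107, 110, 112, 113, 114, 116, 118, 119, 120, 121, 123, 124, 125, 127, 129, 130, 132, 133, 140, 142, 143, 144, 145, 148}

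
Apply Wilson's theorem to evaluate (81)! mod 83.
(82)! = (81)! × (82) ≡ -1 (mod 83). So (81)! ≡ -1 × (82)^(-1) ≡ (-1)×(-1) = 1 (mod 83)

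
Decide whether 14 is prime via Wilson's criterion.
(13)! mod 14 = 0. Since 0 ≢ -1 mod 14, 14 is not prime.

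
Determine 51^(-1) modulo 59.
Since 59 is prime, by Fermat 51^(-1) ≡ 51^{57} ≡ 22 mod 59. Verify: 51 × 22 = 1122 ≡ 1 mod 59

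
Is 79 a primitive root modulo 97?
79^{16} ≡ 1 mod 97 and 16 < 96, so ord_97(79) = 16 ≠ 96 and 79 is not a primitive root.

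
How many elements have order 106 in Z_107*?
There are φ(107-1) = φ(106) = 52 primitive roots modulo 107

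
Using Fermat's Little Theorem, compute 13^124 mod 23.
By Fermat: 13^{22} ≡ 1 mod 23. 124 = 5×22 + 14. So 13^{124} ≡ 13^{14} ≡ 12 mod 23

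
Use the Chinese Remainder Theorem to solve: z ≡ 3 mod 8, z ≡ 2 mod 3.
M = 8 × 3 = 24. M₁ = 3, y₁ ≡ 3 mod 8. M₂ = 8, y₂ ≡ 2 mod 3. z = 3×3×3 + 2×8×2 ≡ 11 mod 24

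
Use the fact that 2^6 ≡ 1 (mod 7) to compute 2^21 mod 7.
By Fermat: 2^{6} ≡ 1 (mod 7). 21 = 3×6 + 3. So 2^{21} ≡ 2^{3} ≡ 1 (mod 7)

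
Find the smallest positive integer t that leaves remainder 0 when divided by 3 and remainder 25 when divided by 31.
M = 3 × 31 = 93. M₁ = 31, y₁ ≡ 1 mod 3. M₂ = 3, y₂ ≡ 21 mod 31. t = 0×31×1 + 25×3×21 ≡ 87 mod 93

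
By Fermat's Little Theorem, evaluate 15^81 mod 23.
By Fermat: 15^{22} ≡ 1 (mod 23). 81 = 3×22 + 15. So 15^{81} ≡ 15^{15} ≡ 21 (mod 23)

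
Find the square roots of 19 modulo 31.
The square roots of 19 mod 31 are 9 and 22. Verify: 9² = 81 ≡ 19 mod 31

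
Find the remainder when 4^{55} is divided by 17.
By Fermat: 4^{16} ≡ 1 mod 17. 55 = 3×16 + 7. So 4^{55} ≡ 4^{7} ≡ 13 mod 17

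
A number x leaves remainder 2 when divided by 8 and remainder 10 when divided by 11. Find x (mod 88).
M = 8 × 11 = 88. M₁ = 11, y₁ ≡ 3 (mod 8). M₂ = 8, y₂ ≡ 7 (mod 11). x = 2×11×3 + 10×8×7 ≡ 10 (mod 88)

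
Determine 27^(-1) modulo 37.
Since 37 is prime, by Fermat 27^(-1) ≡ 27^{35} ≡ 11 (mod 37). Verify: 27 × 11 = 297 ≡ 1 (mod 37)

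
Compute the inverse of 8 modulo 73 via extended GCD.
Extended GCD: 8(-9) + 73(1) = 1. So 8^(-1) ≡ -9 ≡ 64 (mod 73). Verify: 8 × 64 = 512 ≡ 1 (mod 73)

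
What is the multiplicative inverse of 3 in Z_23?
Since 23 is prime, by Fermat 3^(-1) ≡ 3^{21} ≡ 8 mod 23. Verify: 3 × 8 = 24 ≡ 1 mod 23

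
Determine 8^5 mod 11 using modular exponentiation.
By repeated squaring (mod 11): 8^{1}≡8, 8^{2}≡9, 8^{4}≡4. Then 8^{5} = 8^{4+1} ≡ 4 × 8 ≡ 10 (mod 11)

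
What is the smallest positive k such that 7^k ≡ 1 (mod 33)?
Powers of 7 mod 33: 7^1≡7, 7^2≡16, 7^3≡13, 7^4≡25, 7^5≡10, 7^6≡4, 7^7≡28, 7^8≡31, 7^9≡19, 7^10≡1. ord_33(7) = 10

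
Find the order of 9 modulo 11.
Powers of 9 mod 11: 9^1≡9, 9^2≡4, 9^3≡3, 9^4≡5, 9^5≡1. Order = 5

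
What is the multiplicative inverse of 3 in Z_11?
Since 11 is prime, by Fermat 3^(-1) ≡ 3^{9} ≡ 4 (mod 11). Verify: 3 × 4 = 12 ≡ 1 (mod 11)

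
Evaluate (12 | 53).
(12/53) = 12^{26} mod 53 = -1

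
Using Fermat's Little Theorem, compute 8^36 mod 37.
By Fermat's Little Theorem, 8^{36} ≡ 1 mod 37 since 37 is prime and gcd(8, 37) = 1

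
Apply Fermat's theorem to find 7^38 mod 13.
By Fermat: 7^{12} ≡ 1 mod 13. 38 = 3×12 + 2. So 7^{38} ≡ 7^{2} ≡ 10 mod 13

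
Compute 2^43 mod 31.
Using Fermat: 2^{30} ≡ 1 (mod 31). 43 ≡ 13 (mod 30). So 2^{43} ≡ 2^{13} ≡ 8 (mod 31)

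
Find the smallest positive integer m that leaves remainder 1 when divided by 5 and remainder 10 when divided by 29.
M = 5 × 29 = 145. M₁ = 29, y₁ ≡ 4 (mod 5). M₂ = 5, y₂ ≡ 6 (mod 29). m = 1×29×4 + 10×5×6 ≡ 126 (mod 145)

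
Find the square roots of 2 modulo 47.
The square roots of 2 mod 47 are 7 and 40. Verify: 7² = 49 ≡ 2 (mod 47)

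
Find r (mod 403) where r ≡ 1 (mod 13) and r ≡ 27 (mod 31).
M = 13 × 31 = 403. M₁ = 31, y₁ ≡ 8 (mod 13). M₂ = 13, y₂ ≡ 12 (mod 31). r = 1×31×8 + 27×13×12 ≡ 27 (mod 403)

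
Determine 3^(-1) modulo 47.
Since 47 is prime, by Fermat 3^(-1) ≡ 3^{45} ≡ 16 (mod 47). Verify: 3 × 16 = 48 ≡ 1 (mod 47)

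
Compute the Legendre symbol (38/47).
(38/47) = 38^{23} mod 47 = -1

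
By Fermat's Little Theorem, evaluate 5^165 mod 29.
By Fermat: 5^{28} ≡ 1 (mod 29). 165 = 5×28 + 25. So 5^{165} ≡ 5^{25} ≡ 13 (mod 29)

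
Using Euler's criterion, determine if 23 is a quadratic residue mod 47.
By Euler's criterion: 23^{23} ≡ 46 (mod 47). Since this equals -1 (≡ 46), 23 is not a QR.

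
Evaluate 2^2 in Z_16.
2^{2} = 4 ≡ 4 mod 16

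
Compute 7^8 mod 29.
By repeated squaring mod 29: 7^{1}≡7, 7^{2}≡20, 7^{4}≡23, 7^{8}≡7. So 7^{8} ≡ 7 mod 29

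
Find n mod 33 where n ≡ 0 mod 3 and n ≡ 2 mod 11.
M = 3 × 11 = 33. M₁ = 11, y₁ ≡ 2 mod 3. M₂ = 3, y₂ ≡ 4 mod 11. n = 0×11×2 + 2×3×4 ≡ 24 mod 33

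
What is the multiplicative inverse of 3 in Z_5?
Since 5 is prime, by Fermat 3^(-1) ≡ 3^{3} ≡ 2 (mod 5). Verify: 3 × 2 = 6 ≡ 1 (mod 5)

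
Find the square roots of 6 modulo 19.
The square roots of 6 mod 19 are 5 and 14. Verify: 5² = 25 ≡ 6 (mod 19)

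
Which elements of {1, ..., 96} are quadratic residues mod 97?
QRs mod 97: {1, 2, 3, 4, 6, 8, 9, 11, 12, 16, 18, 22, 24, 25, 27, 31, 32, 33, 35, 36, 43, 44, 47, 48, 49, 50, 53, 54, 61, 62, 64, 65, 66, 70, 72, 73, 75, 79, 81, 85, 86, 88, 89, 91, 93, 94, 95, 96}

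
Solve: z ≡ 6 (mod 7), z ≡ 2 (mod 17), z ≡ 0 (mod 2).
M = 7 × 17 × 2 = 238. M₁ = 34, y₁ ≡ 6 (mod 7). M₂ = 14, y₂ ≡ 11 (mod 17). M₃ = 119, y₃ ≡ 1 (mod 2). z = 6×34×6 + 2×14×11 + 0×119×1 ≡ 104 (mod 238)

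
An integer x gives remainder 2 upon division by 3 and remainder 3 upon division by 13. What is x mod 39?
M = 3 × 13 = 39. M₁ = 13, y₁ ≡ 1 mod 3. M₂ = 3, y₂ ≡ 9 mod 13. x = 2×13×1 + 3×3×9 ≡ 29 mod 39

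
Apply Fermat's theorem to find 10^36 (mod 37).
By Fermat's Little Theorem, 10^{36} ≡ 1 (mod 37) since 37 is prime and gcd(10, 37) = 1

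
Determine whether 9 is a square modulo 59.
By Euler's criterion: 9^{29} ≡ 1 (mod 59). Since this equals 1, 9 is a QR.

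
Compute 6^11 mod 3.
By repeated squaring (mod 3): 6^{1}≡0, 6^{2}≡0, 6^{4}≡0, 6^{8}≡0. Then 6^{11} = 6^{8+2+1} ≡ 0 × 0 × 0 ≡ 0 (mod 3)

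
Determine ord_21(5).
Powers of 5 mod 21: 5^1≡5, 5^2≡4, 5^3≡20, 5^4≡16, 5^5≡17, 5^6≡1. So the order of 5 is 6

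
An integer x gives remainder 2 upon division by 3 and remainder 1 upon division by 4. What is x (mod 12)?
M = 3 × 4 = 12. M₁ = 4, y₁ ≡ 1 (mod 3). M₂ = 3, y₂ ≡ 3 (mod 4). x = 2×4×1 + 1×3×3 ≡ 5 (mod 12)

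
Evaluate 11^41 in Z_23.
Using Fermat: 11^{22} ≡ 1 mod 23. 41 ≡ 19 mod 22. So 11^{41} ≡ 11^{19} ≡ 15 mod 23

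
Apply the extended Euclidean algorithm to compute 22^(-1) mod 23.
Extended GCD: 22(-1) + 23(1) = 1. So 22^(-1) ≡ -1 ≡ 22 (mod 23). Verify: 22 × 22 = 484 ≡ 1 (mod 23)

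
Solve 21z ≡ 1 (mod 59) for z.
Since 59 is prime, by Fermat 21^(-1) ≡ 21^{57} ≡ 45 (mod 59). Verify: 21 × 45 = 945 ≡ 1 (mod 59)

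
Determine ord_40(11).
Powers of 11 mod 40: 11^1≡11, 11^2≡1. So the order of 11 is 2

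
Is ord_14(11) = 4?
Powers of 11 mod 14: 11^1≡11, 11^2≡9, 11^3≡1. Already 11^3≡1, so the order is 3 < 4. No, the actual order is 3.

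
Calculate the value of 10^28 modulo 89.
By repeated squaring (mod 89): 10^{1}≡10, 10^{2}≡11, 10^{4}≡32, 10^{8}≡45, 10^{16}≡67. Then 10^{28} = 10^{16+8+4} ≡ 67 × 45 × 32 ≡ 4 (mod 89)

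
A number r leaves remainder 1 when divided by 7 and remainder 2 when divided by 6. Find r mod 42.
M = 7 × 6 = 42. M₁ = 6, y₁ ≡ 6 mod 7. M₂ = 7, y₂ ≡ 1 mod 6. r = 1×6×6 + 2×7×1 ≡ 8 mod 42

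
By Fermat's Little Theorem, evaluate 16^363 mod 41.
By Fermat: 16^{40} ≡ 1 (mod 41). 363 ≡ 3 (mod 40). So 16^{363} ≡ 16^{3} ≡ 37 (mod 41)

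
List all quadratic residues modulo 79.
QRs mod 79: {1, 2, 4, 5, 8, 9, 10, 11, 13, 16, 18, 19, 20, 21, 22, 23, 25, 26, 31, 32, 36, 38, 40, 42, 44, 45, 46, 49, 50, 51, 52, 55, 62, 64, 65, 67, 72, 73, 76}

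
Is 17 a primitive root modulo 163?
17^{54} ≡ 1 mod 163 and 54 < 162, so ord_163(17) = 54 ≠ 162 and 17 is not a primitive root.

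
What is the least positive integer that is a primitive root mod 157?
g = 5. For each prime q|156: 5^{78}≡156, 5^{52}≡12, 5^{12}≡130, none ≡ 1, so ord_157(5) = 156 and 5 is a primitive root.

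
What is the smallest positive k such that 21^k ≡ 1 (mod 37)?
Powers of 21 mod 37: 21^1≡21, 21^2≡34, 21^3≡11, 21^4≡9, 21^5≡4, 21^6≡10, 21^7≡25, 21^8≡7, 21^9≡36, 21^10≡16, 21^11≡3, 21^12≡26, 21^13≡28, 21^14≡33, 21^15≡27, 21^16≡12, 21^17≡30, 21^18≡1. ord_37(21) = 18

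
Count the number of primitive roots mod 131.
A prime p has φ(p-1) primitive roots; here φ(130) = 48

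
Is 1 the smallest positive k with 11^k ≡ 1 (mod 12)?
Powers of 11 mod 12: 11^1≡11, 11^2≡1. 11^1≡11≢1, so ord ≠ 1. No, the actual order is 2.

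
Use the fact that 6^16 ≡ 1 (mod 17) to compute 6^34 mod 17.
By Fermat: 6^{16} ≡ 1 (mod 17). 34 = 2×16 + 2. So 6^{34} ≡ 6^{2} ≡ 2 (mod 17)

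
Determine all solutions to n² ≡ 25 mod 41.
The square roots of 25 mod 41 are 36 and 5. Verify: 36² = 1296 ≡ 25 mod 41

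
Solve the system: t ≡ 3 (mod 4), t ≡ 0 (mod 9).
M = 4 × 9 = 36. M₁ = 9, y₁ ≡ 1 (mod 4). M₂ = 4, y₂ ≡ 7 (mod 9). t = 3×9×1 + 0×4×7 ≡ 27 (mod 36)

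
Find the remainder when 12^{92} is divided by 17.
By Fermat: 12^{16} ≡ 1 (mod 17). 92 = 5×16 + 12. So 12^{92} ≡ 12^{12} ≡ 4 (mod 17)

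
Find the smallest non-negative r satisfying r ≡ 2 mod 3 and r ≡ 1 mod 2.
M = 3 × 2 = 6. M₁ = 2, y₁ ≡ 2 mod 3. M₂ = 3, y₂ ≡ 1 mod 2. r = 2×2×2 + 1×3×1 ≡ 5 mod 6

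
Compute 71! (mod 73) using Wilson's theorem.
(72)! = (71)! × (72) ≡ -1 (mod 73). So (71)! ≡ -1 × (72)^(-1) ≡ (-1)×(-1) = 1 (mod 73)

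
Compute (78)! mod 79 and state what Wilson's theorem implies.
(78)! mod 79 = 78. Since this equals -1 mod 79, Wilson confirms 79 is prime.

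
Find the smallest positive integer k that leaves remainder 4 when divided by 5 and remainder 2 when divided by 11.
M = 5 × 11 = 55. M₁ = 11, y₁ ≡ 1 (mod 5). M₂ = 5, y₂ ≡ 9 (mod 11). k = 4×11×1 + 2×5×9 ≡ 24 (mod 55)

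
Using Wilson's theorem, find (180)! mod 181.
By Wilson's theorem, (180)! ≡ -1 ≡ 180 mod 181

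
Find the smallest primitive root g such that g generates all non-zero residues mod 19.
g = 2. Powers: [2, 4, 8, 16, 13, 7, 14, 9, ...] generates all 18 non-zero residues.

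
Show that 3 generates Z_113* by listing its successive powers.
3^1, 3^2, ..., 3^{112} mod 113: [3, 9, 27, 81, 17, 51, 40, 7, 21, 63, 76, 2, 6, 18, 54, 49, 34, 102, 80, 14, 42, 13, 39, 4, 12, 36, 108, 98, 68, 91, 47, 28, 84, 26, 78, 8, 24, 72, 103, 83, 23, 69, 94, 56, 55, 52, 43, 16, 48, 31, 93, 53, 46, 25, 75, 112, 110, 104, 86, 32, 96, 62, 73, 106, 92, 50, 37, 111, 107, 95, 59, 64, 79, 11, 33, 99, 71, 100, 74, 109, 101, 77, 5, 15, 45, 22, 66, 85, 29, 87, 35, 105, 89, 41, 10, 30, 90, 44, 19, 57, 58, 61, 70, 97, 65, 82, 20, 60, 67, 88, 38, 1]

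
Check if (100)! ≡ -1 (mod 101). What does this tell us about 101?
(100)! mod 101 = 100. Since this equals -1 (mod 101), Wilson confirms 101 is prime.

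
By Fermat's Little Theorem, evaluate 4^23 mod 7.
By Fermat: 4^{6} ≡ 1 (mod 7). 23 = 3×6 + 5. So 4^{23} ≡ 4^{5} ≡ 2 (mod 7)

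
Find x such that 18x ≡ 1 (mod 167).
Since 167 is prime, by Fermat 18^(-1) ≡ 18^{165} ≡ 65 (mod 167). Verify: 18 × 65 = 1170 ≡ 1 (mod 167)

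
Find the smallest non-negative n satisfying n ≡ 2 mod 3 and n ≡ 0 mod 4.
M = 3 × 4 = 12. M₁ = 4, y₁ ≡ 1 mod 3. M₂ = 3, y₂ ≡ 3 mod 4. n = 2×4×1 + 0×3×3 ≡ 8 mod 12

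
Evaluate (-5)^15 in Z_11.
Using Fermat: (-5)^{10} ≡ 1 mod 11. 15 ≡ 5 mod 10. So (-5)^{15} ≡ (-5)^{5} ≡ 10 mod 11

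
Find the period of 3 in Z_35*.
Powers of 3 mod 35: 3^1≡3, 3^2≡9, 3^3≡27, 3^4≡11, 3^5≡33, 3^6≡29, 3^7≡17, 3^8≡16, 3^9≡13, 3^10≡4, 3^11≡12, 3^12≡1. ord_35(3) = 12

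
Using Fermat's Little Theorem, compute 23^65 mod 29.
By Fermat: 23^{28} ≡ 1 mod 29. 65 = 2×28 + 9. So 23^{65} ≡ 23^{9} ≡ 7 mod 29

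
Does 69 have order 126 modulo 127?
69^{63} ≡ 1 mod 127 and 63 < 126, so ord_127(69) = 63 ≠ 126 and 69 is not a primitive root.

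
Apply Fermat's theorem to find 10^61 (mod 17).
By Fermat: 10^{16} ≡ 1 (mod 17). 61 = 3×16 + 13. So 10^{61} ≡ 10^{13} ≡ 11 (mod 17)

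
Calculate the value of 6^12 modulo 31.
By repeated squaring mod 31: 6^{1}≡6, 6^{2}≡5, 6^{4}≡25, 6^{8}≡5. Then 6^{12} = 6^{8+4} ≡ 5 × 25 ≡ 1 mod 31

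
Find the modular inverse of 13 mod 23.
Since 23 is prime, by Fermat 13^(-1) ≡ 13^{21} ≡ 16 (mod 23). Verify: 13 × 16 = 208 ≡ 1 (mod 23)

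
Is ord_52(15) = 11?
Powers of 15 mod 52: 15^1≡15, 15^2≡17, 15^3≡47, 15^4≡29, 15^5≡19, 15^6≡25, 15^7≡11, 15^8≡9, 15^9≡31, 15^10≡49, 15^11≡7, 15^12≡1. 15^11≡7≢1, so ord ≠ 11. No, the actual order is 12.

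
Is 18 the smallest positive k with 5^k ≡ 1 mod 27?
Powers of 5 mod 27: 5^1≡5, 5^2≡25, 5^3≡17, 5^4≡4, 5^5≡20, 5^6≡19, 5^7≡14, 5^8≡16, 5^9≡26, 5^10≡22, 5^11≡2, 5^12≡10, 5^13≡23, 5^14≡7, 5^15≡8, 5^16≡13, 5^17≡11, 5^18≡1. First k with 5^k≡1 is k=18. Yes, ord_27(5) = 18.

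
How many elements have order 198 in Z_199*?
There are φ(199-1) = φ(198) = 60 primitive roots modulo 199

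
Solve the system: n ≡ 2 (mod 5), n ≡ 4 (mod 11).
M = 5 × 11 = 55. M₁ = 11, y₁ ≡ 1 (mod 5). M₂ = 5, y₂ ≡ 9 (mod 11). n = 2×11×1 + 4×5×9 ≡ 37 (mod 55)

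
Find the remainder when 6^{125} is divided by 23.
By Fermat: 6^{22} ≡ 1 mod 23. 125 = 5×22 + 15. So 6^{125} ≡ 6^{15} ≡ 8 mod 23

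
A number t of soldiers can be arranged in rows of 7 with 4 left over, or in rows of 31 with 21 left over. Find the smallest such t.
M = 7 × 31 = 217. M₁ = 31, y₁ ≡ 5 (mod 7). M₂ = 7, y₂ ≡ 9 (mod 31). t = 4×31×5 + 21×7×9 ≡ 207 (mod 217)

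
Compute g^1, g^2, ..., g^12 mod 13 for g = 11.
11^1, 11^2, ..., 11^{12} mod 13: [11, 4, 5, 3, 7, 12, 2, 9, 8, 10, 6, 1]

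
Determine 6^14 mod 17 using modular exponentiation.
By repeated squaring (mod 17): 6^{1}≡6, 6^{2}≡2, 6^{4}≡4, 6^{8}≡16. Then 6^{14} = 6^{8+4+2} ≡ 16 × 4 × 2 ≡ 9 (mod 17)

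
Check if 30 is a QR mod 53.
By Euler's criterion: 30^{26} ≡ 52 (mod 53). Since this equals -1 (≡ 52), 30 is not a QR.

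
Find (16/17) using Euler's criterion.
(16/17) = 16^{8} mod 17 = 1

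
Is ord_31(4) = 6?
Powers of 4 mod 31: 4^1≡4, 4^2≡16, 4^3≡2, 4^4≡8, 4^5≡1. Already 4^5≡1, so the order is 5 < 6. No, the actual order is 5.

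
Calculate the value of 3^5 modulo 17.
By repeated squaring (mod 17): 3^{1}≡3, 3^{2}≡9, 3^{4}≡13. Then 3^{5} = 3^{4+1} ≡ 13 × 3 ≡ 5 (mod 17)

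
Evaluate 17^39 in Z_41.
By repeated squaring mod 41: 17^{1}≡17, 17^{2}≡2, 17^{4}≡4, 17^{8}≡16, 17^{16}≡10, 17^{32}≡18. Then 17^{39} = 17^{32+4+2+1} ≡ 18 × 4 × 2 × 17 ≡ 29 mod 41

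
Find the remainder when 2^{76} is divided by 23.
By Fermat: 2^{22} ≡ 1 (mod 23). 76 = 3×22 + 10. So 2^{76} ≡ 2^{10} ≡ 12 (mod 23)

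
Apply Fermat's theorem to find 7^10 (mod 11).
By Fermat's Little Theorem, 7^{10} ≡ 1 (mod 11) since 11 is prime and gcd(7, 11) = 1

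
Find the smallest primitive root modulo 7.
g = 3. Powers: [3, 2, 6, 4, 5, 1] generates all 6 non-zero residues.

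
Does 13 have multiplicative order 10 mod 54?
Powers of 13 mod 54: 13^1≡13, 13^2≡7, 13^3≡37, 13^4≡49, 13^5≡43, 13^6≡19, 13^7≡31, 13^8≡25, 13^9≡1. Already 13^9≡1, so the order is 9 < 10. No, the actual order is 9.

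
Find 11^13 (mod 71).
By repeated squaring (mod 71): 11^{1}≡11, 11^{2}≡50, 11^{4}≡15, 11^{8}≡12. Then 11^{13} = 11^{8+4+1} ≡ 12 × 15 × 11 ≡ 63 (mod 71)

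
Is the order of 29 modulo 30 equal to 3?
Powers of 29 mod 30: 29^1≡29, 29^2≡1. Already 29^2≡1, so the order is 2 < 3. No, the actual order is 2.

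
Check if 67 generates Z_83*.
ord_83(67) divides 82. For each prime q|82: 67^{41}≡82, 67^{2}≡7, none ≡ 1. So 67 has order 82 and is a primitive root mod 83.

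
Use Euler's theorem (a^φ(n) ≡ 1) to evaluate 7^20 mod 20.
By Euler: 7^{8} ≡ 1 (mod 20) since gcd(7, 20) = 1. 20 = 2×8 + 4. So 7^{20} ≡ 7^{4} ≡ 1 (mod 20)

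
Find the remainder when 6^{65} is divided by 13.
By Fermat: 6^{12} ≡ 1 (mod 13). 65 = 5×12 + 5. So 6^{65} ≡ 6^{5} ≡ 2 (mod 13)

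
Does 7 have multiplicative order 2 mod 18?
Powers of 7 mod 18: 7^1≡7, 7^2≡13, 7^3≡1. 7^2≡13≢1, so ord ≠ 2. No, the actual order is 3.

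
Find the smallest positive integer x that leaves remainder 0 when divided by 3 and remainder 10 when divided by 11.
M = 3 × 11 = 33. M₁ = 11, y₁ ≡ 2 (mod 3). M₂ = 3, y₂ ≡ 4 (mod 11). x = 0×11×2 + 10×3×4 ≡ 21 (mod 33)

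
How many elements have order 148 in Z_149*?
There are φ(149-1) = φ(148) = 72 primitive roots modulo 149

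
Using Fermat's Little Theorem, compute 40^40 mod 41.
By Fermat's Little Theorem, 40^{40} ≡ 1 (mod 41) since 41 is prime and gcd(40, 41) = 1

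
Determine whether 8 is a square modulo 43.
By Euler's criterion: 8^{21} ≡ 42 (mod 43). Since this equals -1 (≡ 42), 8 is not a QR.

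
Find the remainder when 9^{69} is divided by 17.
By Fermat: 9^{16} ≡ 1 mod 17. 69 = 4×16 + 5. So 9^{69} ≡ 9^{5} ≡ 8 mod 17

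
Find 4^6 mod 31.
By repeated squaring mod 31: 4^{1}≡4, 4^{2}≡16, 4^{4}≡8. Then 4^{6} = 4^{4+2} ≡ 8 × 16 ≡ 4 mod 31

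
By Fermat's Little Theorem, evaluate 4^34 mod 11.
By Fermat: 4^{10} ≡ 1 (mod 11). 34 = 3×10 + 4. So 4^{34} ≡ 4^{4} ≡ 3 (mod 11)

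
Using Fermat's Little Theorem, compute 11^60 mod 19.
By Fermat: 11^{18} ≡ 1 (mod 19). 60 = 3×18 + 6. So 11^{60} ≡ 11^{6} ≡ 1 (mod 19)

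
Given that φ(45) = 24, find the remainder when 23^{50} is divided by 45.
By Euler: 23^{24} ≡ 1 (mod 45) since gcd(23, 45) = 1. 50 = 2×24 + 2. So 23^{50} ≡ 23^{2} ≡ 34 (mod 45)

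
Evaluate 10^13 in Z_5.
By repeated squaring (mod 5): 10^{1}≡0, 10^{2}≡0, 10^{4}≡0, 10^{8}≡0. Then 10^{13} = 10^{8+4+1} ≡ 0 × 0 × 0 ≡ 0 (mod 5)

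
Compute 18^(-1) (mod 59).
Since 59 is prime, by Fermat 18^(-1) ≡ 18^{57} ≡ 23 (mod 59). Verify: 18 × 23 = 414 ≡ 1 (mod 59)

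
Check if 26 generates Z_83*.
26^{41} ≡ 1 mod 83 and 41 < 82, so ord_83(26) = 41 ≠ 82 and 26 is not a primitive root.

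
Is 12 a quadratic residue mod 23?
By Euler's criterion: 12^{11} ≡ 1 (mod 23). Since this equals 1, 12 is a QR.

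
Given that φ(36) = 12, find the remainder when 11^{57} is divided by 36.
By Euler: 11^{12} ≡ 1 (mod 36) since gcd(11, 36) = 1. 57 = 4×12 + 9. So 11^{57} ≡ 11^{9} ≡ 35 (mod 36)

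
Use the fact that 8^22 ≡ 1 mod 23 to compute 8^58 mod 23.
By Fermat: 8^{22} ≡ 1 mod 23. 58 = 2×22 + 14. So 8^{58} ≡ 8^{14} ≡ 6 mod 23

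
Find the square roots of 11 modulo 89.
The square roots of 11 mod 89 are 10 and 79. Verify: 10² = 100 ≡ 11 mod 89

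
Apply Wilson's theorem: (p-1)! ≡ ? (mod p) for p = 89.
By Wilson's theorem, (88)! ≡ -1 ≡ 88 (mod 89)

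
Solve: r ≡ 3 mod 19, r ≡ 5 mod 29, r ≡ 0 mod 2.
M = 19 × 29 × 2 = 1102. M₁ = 58, y₁ ≡ 1 mod 19. M₂ = 38, y₂ ≡ 13 mod 29. M₃ = 551, y₃ ≡ 1 mod 2. r = 3×58×1 + 5×38×13 + 0×551×1 ≡ 440 mod 1102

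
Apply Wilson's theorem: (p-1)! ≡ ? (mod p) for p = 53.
By Wilson's theorem, (52)! ≡ -1 ≡ 52 (mod 53)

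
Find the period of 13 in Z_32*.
Powers of 13 mod 32: 13^1≡13, 13^2≡9, 13^3≡21, 13^4≡17, 13^5≡29, 13^6≡25, 13^7≡5, 13^8≡1. ord_32(13) = 8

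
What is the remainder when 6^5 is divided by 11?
By repeated squaring (mod 11): 6^{1}≡6, 6^{2}≡3, 6^{4}≡9. Then 6^{5} = 6^{4+1} ≡ 9 × 6 ≡ 10 (mod 11)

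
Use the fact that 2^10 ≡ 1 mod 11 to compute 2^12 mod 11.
By Fermat: 2^{10} ≡ 1 mod 11. So 2^{12} = 2^{10} · 2^{2} ≡ 2^{2} ≡ 4 mod 11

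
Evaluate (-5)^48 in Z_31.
Using Fermat: (-5)^{30} ≡ 1 mod 31. 48 ≡ 18 mod 30. So (-5)^{48} ≡ (-5)^{18} ≡ 1 mod 31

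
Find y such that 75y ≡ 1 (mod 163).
Since 163 is prime, by Fermat 75^(-1) ≡ 75^{161} ≡ 50 (mod 163). Verify: 75 × 50 = 3750 ≡ 1 (mod 163)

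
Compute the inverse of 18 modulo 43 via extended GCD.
Extended GCD: 18(12) + 43(-5) = 1. So 18^(-1) ≡ 12 (mod 43). Verify: 18 × 12 = 216 ≡ 1 (mod 43)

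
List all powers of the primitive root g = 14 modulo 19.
14^1, 14^2, ..., 14^{18} mod 19: [14, 6, 8, 17, 10, 7, 3, 4, 18, 5, 13, 11, 2, 9, 12, 16, 15, 1]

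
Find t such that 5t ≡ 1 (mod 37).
Since 37 is prime, by Fermat 5^(-1) ≡ 5^{35} ≡ 15 (mod 37). Verify: 5 × 15 = 75 ≡ 1 (mod 37)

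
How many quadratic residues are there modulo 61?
Exactly half the non-zero residues mod a prime are QRs: (61-1)/2 = 30.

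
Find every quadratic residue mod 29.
Squares in Z_29*: {1, 4, 5, 6, 7, 9, 13, 16, 20, 22, 23, 24, 25, 28}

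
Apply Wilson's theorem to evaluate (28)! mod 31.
(30)! = (28)! × (29) × (30) ≡ -1 (mod 31). So (28)! ≡ -1 × [(30)(29)]^(-1) ≡ 15 (mod 31)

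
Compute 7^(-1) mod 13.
Since 13 is prime, by Fermat 7^(-1) ≡ 7^{11} ≡ 2 mod 13. Verify: 7 × 2 = 14 ≡ 1 mod 13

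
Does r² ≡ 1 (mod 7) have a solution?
By Euler's criterion: 1^{3} ≡ 1 (mod 7). Since this equals 1, 1 is a QR.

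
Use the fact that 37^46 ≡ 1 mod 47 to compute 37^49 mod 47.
By Fermat: 37^{46} ≡ 1 mod 47. So 37^{49} = 37^{46} · 37^{3} ≡ 37^{3} ≡ 34 mod 47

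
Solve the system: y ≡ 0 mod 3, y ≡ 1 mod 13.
M = 3 × 13 = 39. M₁ = 13, y₁ ≡ 1 mod 3. M₂ = 3, y₂ ≡ 9 mod 13. y = 0×13×1 + 1×3×9 ≡ 27 mod 39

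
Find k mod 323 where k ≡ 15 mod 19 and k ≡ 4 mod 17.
M = 19 × 17 = 323. M₁ = 17, y₁ ≡ 9 mod 19. M₂ = 19, y₂ ≡ 9 mod 17. k = 15×17×9 + 4×19×9 ≡ 72 mod 323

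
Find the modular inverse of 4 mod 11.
Since 11 is prime, by Fermat 4^(-1) ≡ 4^{9} ≡ 3 (mod 11). Verify: 4 × 3 = 12 ≡ 1 (mod 11)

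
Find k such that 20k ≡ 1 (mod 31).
Since 31 is prime, by Fermat 20^(-1) ≡ 20^{29} ≡ 14 (mod 31). Verify: 20 × 14 = 280 ≡ 1 (mod 31)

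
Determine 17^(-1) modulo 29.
Since 29 is prime, by Fermat 17^(-1) ≡ 17^{27} ≡ 12 (mod 29). Verify: 17 × 12 = 204 ≡ 1 (mod 29)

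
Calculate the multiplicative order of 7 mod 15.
Powers of 7 mod 15: 7^1≡7, 7^2≡4, 7^3≡13, 7^4≡1. ord_15(7) = 4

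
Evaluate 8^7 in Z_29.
By repeated squaring (mod 29): 8^{1}≡8, 8^{2}≡6, 8^{4}≡7. Then 8^{7} = 8^{4+2+1} ≡ 7 × 6 × 8 ≡ 17 (mod 29)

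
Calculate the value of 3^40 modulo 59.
By repeated squaring mod 59: 3^{1}≡3, 3^{2}≡9, 3^{4}≡22, 3^{8}≡12, 3^{16}≡26, 3^{32}≡27. Then 3^{40} = 3^{32+8} ≡ 27 × 12 ≡ 29 mod 59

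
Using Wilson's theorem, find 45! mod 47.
(46)! = (45)! × (46) ≡ -1 mod 47. So (45)! ≡ -1 × (46)^(-1) ≡ (-1)×(-1) = 1 mod 47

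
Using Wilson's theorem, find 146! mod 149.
(148)! = (146)! × (147) × (148) ≡ -1 mod 149. So (146)! ≡ -1 × [(148)(147)]^(-1) ≡ 74 mod 149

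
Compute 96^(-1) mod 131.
Since 131 is prime, by Fermat 96^(-1) ≡ 96^{129} ≡ 116 mod 131. Verify: 96 × 116 = 11136 ≡ 1 mod 131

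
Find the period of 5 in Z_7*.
Powers of 5 mod 7: 5^1≡5, 5^2≡4, 5^3≡6, 5^4≡2, 5^5≡3, 5^6≡1. So the order of 5 is 6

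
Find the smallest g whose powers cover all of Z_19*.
g = 2. Powers: [2, 4, 8, 16, 13, 7, 14, ...] generates all 18 non-zero residues.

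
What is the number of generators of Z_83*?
Number of primitive roots mod 83 = φ(p-1) = φ(82) = 40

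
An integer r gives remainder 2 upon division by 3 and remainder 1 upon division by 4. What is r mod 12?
M = 3 × 4 = 12. M₁ = 4, y₁ ≡ 1 mod 3. M₂ = 3, y₂ ≡ 3 mod 4. r = 2×4×1 + 1×3×3 ≡ 5 mod 12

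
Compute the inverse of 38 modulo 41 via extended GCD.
Extended GCD: 38(-14) + 41(13) = 1. So 38^(-1) ≡ -14 ≡ 27 (mod 41). Verify: 38 × 27 = 1026 ≡ 1 (mod 41)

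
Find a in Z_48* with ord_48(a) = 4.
19 has order 4 mod 48 since 19^{4} ≡ 1 (mod 48) and no smaller power works.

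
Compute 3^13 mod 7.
Using Fermat: 3^{6} ≡ 1 mod 7. 13 ≡ 1 mod 6. So 3^{13} ≡ 3^{1} ≡ 3 mod 7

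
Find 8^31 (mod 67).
By repeated squaring (mod 67): 8^{1}≡8, 8^{2}≡64, 8^{4}≡9, 8^{8}≡14, 8^{16}≡62. Then 8^{31} = 8^{16+8+4+2+1} ≡ 62 × 14 × 9 × 64 × 8 ≡ 45 (mod 67)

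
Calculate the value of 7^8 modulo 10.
By repeated squaring mod 10: 7^{1}≡7, 7^{2}≡9, 7^{4}≡1, 7^{8}≡1. So 7^{8} ≡ 1 mod 10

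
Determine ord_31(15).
Powers of 15 mod 31: 15^1≡15, 15^2≡8, 15^3≡27, 15^4≡2, 15^5≡30, 15^6≡16, 15^7≡23, 15^8≡4, 15^9≡29, 15^10≡1. ord_31(15) = 10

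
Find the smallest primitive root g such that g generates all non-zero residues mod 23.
g = 5. Powers: [5, 2, 10, 4, 20, 8, 17, 16, ...] generates all 22 non-zero residues.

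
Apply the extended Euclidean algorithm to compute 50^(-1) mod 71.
Extended GCD: 50(27) + 71(-19) = 1. So 50^(-1) ≡ 27 mod 71. Verify: 50 × 27 = 1350 ≡ 1 mod 71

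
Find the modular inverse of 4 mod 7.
Since 7 is prime, by Fermat 4^(-1) ≡ 4^{5} ≡ 2 mod 7. Verify: 4 × 2 = 8 ≡ 1 mod 7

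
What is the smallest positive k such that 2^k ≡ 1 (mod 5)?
Powers of 2 mod 5: 2^1≡2, 2^2≡4, 2^3≡3, 2^4≡1. Order = 4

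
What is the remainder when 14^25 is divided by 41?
By repeated squaring mod 41: 14^{1}≡14, 14^{2}≡32, 14^{4}≡40, 14^{8}≡1, 14^{16}≡1. Then 14^{25} = 14^{16+8+1} ≡ 1 × 1 × 14 ≡ 14 mod 41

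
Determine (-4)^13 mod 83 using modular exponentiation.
By repeated squaring mod 83: (-4)^{1}≡79, (-4)^{2}≡16, (-4)^{4}≡7, (-4)^{8}≡49. Then (-4)^{13} = (-4)^{8+4+1} ≡ 49 × 7 × 79 ≡ 39 mod 83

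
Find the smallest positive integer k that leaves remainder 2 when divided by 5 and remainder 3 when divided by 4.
M = 5 × 4 = 20. M₁ = 4, y₁ ≡ 4 (mod 5). M₂ = 5, y₂ ≡ 1 (mod 4). k = 2×4×4 + 3×5×1 ≡ 7 (mod 20)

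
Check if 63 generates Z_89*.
ord_89(63) divides 88. For each prime q|88: 63^{44}≡88, 63^{8}≡8, none ≡ 1. So 63 has order 88 and is a primitive root mod 89.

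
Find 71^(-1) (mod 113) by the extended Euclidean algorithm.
Extended GCD: 71(-35) + 113(22) = 1. So 71^(-1) ≡ -35 ≡ 78 (mod 113). Verify: 71 × 78 = 5538 ≡ 1 (mod 113)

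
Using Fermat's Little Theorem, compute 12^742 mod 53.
By Fermat: 12^{52} ≡ 1 mod 53. 742 ≡ 14 mod 52. So 12^{742} ≡ 12^{14} ≡ 11 mod 53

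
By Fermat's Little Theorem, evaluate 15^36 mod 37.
By Fermat's Little Theorem, 15^{36} ≡ 1 mod 37 since 37 is prime and gcd(15, 37) = 1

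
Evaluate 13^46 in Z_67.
By repeated squaring (mod 67): 13^{1}≡13, 13^{2}≡35, 13^{4}≡19, 13^{8}≡26, 13^{16}≡6, 13^{32}≡36. Then 13^{46} = 13^{32+8+4+2} ≡ 36 × 26 × 19 × 35 ≡ 10 (mod 67)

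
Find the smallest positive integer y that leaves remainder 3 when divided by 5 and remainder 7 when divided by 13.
M = 5 × 13 = 65. M₁ = 13, y₁ ≡ 2 mod 5. M₂ = 5, y₂ ≡ 8 mod 13. y = 3×13×2 + 7×5×8 ≡ 33 mod 65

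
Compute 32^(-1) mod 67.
Since 67 is prime, by Fermat 32^(-1) ≡ 32^{65} ≡ 44 mod 67. Verify: 32 × 44 = 1408 ≡ 1 mod 67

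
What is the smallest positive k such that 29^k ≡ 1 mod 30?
Powers of 29 mod 30: 29^1≡29, 29^2≡1. Order = 2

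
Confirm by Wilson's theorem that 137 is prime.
(136)! mod 137 = 136. Since this equals -1 mod 137, Wilson confirms 137 is prime.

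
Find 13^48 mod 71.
By repeated squaring mod 71: 13^{1}≡13, 13^{2}≡27, 13^{4}≡19, 13^{8}≡6, 13^{16}≡36, 13^{32}≡18. Then 13^{48} = 13^{32+16} ≡ 18 × 36 ≡ 9 mod 71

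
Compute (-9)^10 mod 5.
Using Fermat: (-9)^{4} ≡ 1 (mod 5). 10 ≡ 2 (mod 4). So (-9)^{10} ≡ (-9)^{2} ≡ 1 (mod 5)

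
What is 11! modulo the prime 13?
(12)! = (11)! × (12) ≡ -1 mod 13. So (11)! ≡ -1 × (12)^(-1) ≡ (-1)×(-1) = 1 mod 13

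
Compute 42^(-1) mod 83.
Since 83 is prime, by Fermat 42^(-1) ≡ 42^{81} ≡ 2 mod 83. Verify: 42 × 2 = 84 ≡ 1 mod 83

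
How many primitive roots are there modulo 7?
A prime p has φ(p-1) primitive roots; here φ(6) = 2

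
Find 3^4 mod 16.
3^{4} = 81 ≡ 1 mod 16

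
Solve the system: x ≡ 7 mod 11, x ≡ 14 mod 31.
M = 11 × 31 = 341. M₁ = 31, y₁ ≡ 5 mod 11. M₂ = 11, y₂ ≡ 17 mod 31. x = 7×31×5 + 14×11×17 ≡ 293 mod 341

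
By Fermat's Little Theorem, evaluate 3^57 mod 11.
By Fermat: 3^{10} ≡ 1 mod 11. 57 = 5×10 + 7. So 3^{57} ≡ 3^{7} ≡ 9 mod 11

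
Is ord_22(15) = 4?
Powers of 15 mod 22: 15^1≡15, 15^2≡5, 15^3≡9, 15^4≡3, 15^5≡1. 15^4≡3≢1, so ord ≠ 4. No, the actual order is 5.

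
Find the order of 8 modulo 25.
Powers of 8 mod 25: 8^1≡8, 8^2≡14, 8^3≡12, 8^4≡21, 8^5≡18, 8^6≡19, 8^7≡2, 8^8≡16, 8^9≡3, 8^10≡24, 8^11≡17, 8^12≡11, 8^13≡13, 8^14≡4, 8^15≡7, 8^16≡6, 8^17≡23, 8^18≡9, 8^19≡22, 8^20≡1. Order = 20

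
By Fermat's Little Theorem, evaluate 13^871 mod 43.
By Fermat: 13^{42} ≡ 1 mod 43. 871 ≡ 31 mod 42. So 13^{871} ≡ 13^{31} ≡ 15 mod 43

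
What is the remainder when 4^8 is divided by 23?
By repeated squaring mod 23: 4^{1}≡4, 4^{2}≡16, 4^{4}≡3, 4^{8}≡9. So 4^{8} ≡ 9 mod 23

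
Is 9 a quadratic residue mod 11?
By Euler's criterion: 9^{5} ≡ 1 (mod 11). Since this equals 1, 9 is a QR.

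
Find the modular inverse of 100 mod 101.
Since 101 is prime, by Fermat 100^(-1) ≡ 100^{99} ≡ 100 (mod 101). Verify: 100 × 100 = 10000 ≡ 1 (mod 101)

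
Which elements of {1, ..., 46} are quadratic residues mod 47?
QRs mod 47: {1, 2, 3, 4, 6, 7, 8, 9, 12, 14, 16, 17, 18, 21, 24, 25, 27, 28, 32, 34, 36, 37, 42}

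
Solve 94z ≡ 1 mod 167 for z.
Since 167 is prime, by Fermat 94^(-1) ≡ 94^{165} ≡ 16 mod 167. Verify: 94 × 16 = 1504 ≡ 1 mod 167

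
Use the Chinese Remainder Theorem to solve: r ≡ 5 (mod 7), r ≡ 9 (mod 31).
M = 7 × 31 = 217. M₁ = 31, y₁ ≡ 5 (mod 7). M₂ = 7, y₂ ≡ 9 (mod 31). r = 5×31×5 + 9×7×9 ≡ 40 (mod 217)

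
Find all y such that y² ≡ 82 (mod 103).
The square roots of 82 mod 103 are 59 and 44. Verify: 59² = 3481 ≡ 82 (mod 103)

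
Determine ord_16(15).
Powers of 15 mod 16: 15^1≡15, 15^2≡1. Order = 2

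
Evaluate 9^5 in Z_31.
By repeated squaring (mod 31): 9^{1}≡9, 9^{2}≡19, 9^{4}≡20. Then 9^{5} = 9^{4+1} ≡ 20 × 9 ≡ 25 (mod 31)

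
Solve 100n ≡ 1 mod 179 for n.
Since 179 is prime, by Fermat 100^(-1) ≡ 100^{177} ≡ 145 mod 179. Verify: 100 × 145 = 14500 ≡ 1 mod 179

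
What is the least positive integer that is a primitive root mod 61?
g = 2. Powers: [2, 4, 8, 16, 32, 3, 6, 12, 24, ...] generates all 60 non-zero residues.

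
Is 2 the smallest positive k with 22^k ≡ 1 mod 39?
Powers of 22 mod 39: 22^1≡22, 22^2≡16, 22^3≡1. 22^2≡16≢1, so ord ≠ 2. No, the actual order is 3.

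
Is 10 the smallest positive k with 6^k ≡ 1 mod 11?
Powers of 6 mod 11: 6^1≡6, 6^2≡3, 6^3≡7, 6^4≡9, 6^5≡10, 6^6≡5, 6^7≡8, 6^8≡4, 6^9≡2, 6^10≡1. First k with 6^k≡1 is k=10. Yes, ord_11(6) = 10.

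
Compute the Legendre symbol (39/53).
(39/53) = 39^{26} mod 53 = -1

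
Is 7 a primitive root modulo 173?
ord_173(7) divides 172. For each prime q|172: 7^{86}≡172, 7^{4}≡152, none ≡ 1. So 7 has order 172 and is a primitive root mod 173.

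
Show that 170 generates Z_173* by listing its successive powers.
170^1, 170^2, ..., 170^{172} mod 173: [170, 9, 146, 81, 103, 37, 62, 160, 39, 56, 5, 158, 45, 38, 59, 169, 12, 137, 108, 22, 107, 25, 98, 52, 17, 122, 153, 60, 166, 21, 110, 16, 125, 144, 87, 85, 91, 73, 127, 138, 105, 31, 80, 106, 28, 89, 79, 109, 19, 116, 171, 6, 155, 54, 11, 140, 99, 49, 26, 95, 61, 163, 30, 83, 97, 55, 8, 149, 72, 130, 129, 132, 123, 150, 69, 139, 102, 40, 53, 14, 131, 126, 141, 96, 58, 172, 3, 164, 27, 92, 70, 136, 111, 13, 134, 117, 168, 15, 128, 135, 114, 4, 161, 36, 65, 151, 66, 148, 75, 121, 156, 51, 20, 113, 7, 152, 63, 157, 48, 29, 86, 88, 82, 100, 46, 35, 68, 142, 93, 67, 145, 84, 94, 64, 154, 57, 2, 167, 18, 119, 162, 33, 74, 124, 147, 78, 112, 10, 143, 90, 76, 118, 165, 24, 101, 43, 44, 41, 50, 23, 104, 34, 71, 133, 120, 159, 42, 47, 32, 77, 115, 1]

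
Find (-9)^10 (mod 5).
Using Fermat: (-9)^{4} ≡ 1 (mod 5). 10 ≡ 2 (mod 4). So (-9)^{10} ≡ (-9)^{2} ≡ 1 (mod 5)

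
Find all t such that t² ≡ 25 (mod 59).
The square roots of 25 mod 59 are 5 and 54. Verify: 5² = 25 ≡ 25 (mod 59)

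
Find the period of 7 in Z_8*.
Powers of 7 mod 8: 7^1≡7, 7^2≡1. So the order of 7 is 2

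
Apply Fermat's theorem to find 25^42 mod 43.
By Fermat's Little Theorem, 25^{42} ≡ 1 mod 43 since 43 is prime and gcd(25, 43) = 1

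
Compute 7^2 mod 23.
7^{2} = 49 ≡ 3 (mod 23)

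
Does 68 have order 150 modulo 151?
68^{25} ≡ 1 (mod 151) and 25 < 150, so ord_151(68) = 25 ≠ 150 and 68 is not a primitive root.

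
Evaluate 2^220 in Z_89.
Using Fermat: 2^{88} ≡ 1 (mod 89). 220 ≡ 44 (mod 88). So 2^{220} ≡ 2^{44} ≡ 1 (mod 89)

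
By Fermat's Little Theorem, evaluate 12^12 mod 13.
By Fermat's Little Theorem, 12^{12} ≡ 1 mod 13 since 13 is prime and gcd(12, 13) = 1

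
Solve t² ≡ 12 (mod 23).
The square roots of 12 mod 23 are 9 and 14. Verify: 9² = 81 ≡ 12 (mod 23)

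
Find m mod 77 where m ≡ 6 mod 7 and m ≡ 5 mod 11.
M = 7 × 11 = 77. M₁ = 11, y₁ ≡ 2 mod 7. M₂ = 7, y₂ ≡ 8 mod 11. m = 6×11×2 + 5×7×8 ≡ 27 mod 77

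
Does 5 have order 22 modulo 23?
ord_23(5) divides 22. For each prime q|22: 5^{11}≡22, 5^{2}≡2, none ≡ 1. So 5 has order 22 and is a primitive root mod 23.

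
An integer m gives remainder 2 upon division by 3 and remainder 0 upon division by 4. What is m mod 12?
M = 3 × 4 = 12. M₁ = 4, y₁ ≡ 1 mod 3. M₂ = 3, y₂ ≡ 3 mod 4. m = 2×4×1 + 0×3×3 ≡ 8 mod 12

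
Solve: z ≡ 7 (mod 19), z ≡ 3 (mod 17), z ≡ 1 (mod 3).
M = 19 × 17 × 3 = 969. M₁ = 51, y₁ ≡ 3 (mod 19). M₂ = 57, y₂ ≡ 3 (mod 17). M₃ = 323, y₃ ≡ 2 (mod 3). z = 7×51×3 + 3×57×3 + 1×323×2 ≡ 292 (mod 969)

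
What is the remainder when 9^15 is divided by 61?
By repeated squaring (mod 61): 9^{1}≡9, 9^{2}≡20, 9^{4}≡34, 9^{8}≡58. Then 9^{15} = 9^{8+4+2+1} ≡ 58 × 34 × 20 × 9 ≡ 1 (mod 61)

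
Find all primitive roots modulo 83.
There are φ(82) = 40 primitive roots mod 83: {2, 5, 6, 8, 13, 14, 15, 18, 19, 20, 22, 24, 32, 34, 35, 39, 42, 43, 45, 46, 47, 50, 52, 53, 54, 55, 56, 57, 58, 60, 62, 66, 67, 71, 72, 73, 74, 76, 79, 80}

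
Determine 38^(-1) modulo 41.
Since 41 is prime, by Fermat 38^(-1) ≡ 38^{39} ≡ 27 (mod 41). Verify: 38 × 27 = 1026 ≡ 1 (mod 41)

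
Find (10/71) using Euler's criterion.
(10/71) = 10^{35} mod 71 = 1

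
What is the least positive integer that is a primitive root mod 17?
g = 3. Powers: [3, 9, 10, 13, 5, 15, 11, 16, 14, 8, ...] generates all 16 non-zero residues.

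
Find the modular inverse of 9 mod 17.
Since 17 is prime, by Fermat 9^(-1) ≡ 9^{15} ≡ 2 (mod 17). Verify: 9 × 2 = 18 ≡ 1 (mod 17)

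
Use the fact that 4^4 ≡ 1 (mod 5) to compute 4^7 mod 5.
By Fermat: 4^{4} ≡ 1 (mod 5). So 4^{7} = 4^{4} · 4^{3} ≡ 4^{3} ≡ 4 (mod 5)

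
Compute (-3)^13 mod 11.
Using Fermat: (-3)^{10} ≡ 1 (mod 11). 13 ≡ 3 (mod 10). So (-3)^{13} ≡ (-3)^{3} ≡ 6 (mod 11)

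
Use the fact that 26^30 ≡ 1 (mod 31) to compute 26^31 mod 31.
By Fermat: 26^{30} ≡ 1 (mod 31). So 26^{31} = 26^{30} · 26^{1} ≡ 26^{1} ≡ 26 (mod 31)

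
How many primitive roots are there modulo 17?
Number of primitive roots mod 17 = φ(p-1) = φ(16) = 8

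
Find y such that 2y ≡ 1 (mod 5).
Since 5 is prime, by Fermat 2^(-1) ≡ 2^{3} ≡ 3 (mod 5). Verify: 2 × 3 = 6 ≡ 1 (mod 5)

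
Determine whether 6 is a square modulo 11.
By Euler's criterion: 6^{5} ≡ 10 (mod 11). Since this equals -1 (≡ 10), 6 is not a QR.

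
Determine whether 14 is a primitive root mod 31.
14^{15} ≡ 1 mod 31 and 15 < 30, so ord_31(14) = 15 ≠ 30 and 14 is not a primitive root.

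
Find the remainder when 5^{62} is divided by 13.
By Fermat: 5^{12} ≡ 1 mod 13. 62 = 5×12 + 2. So 5^{62} ≡ 5^{2} ≡ 12 mod 13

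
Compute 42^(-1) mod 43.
Since 43 is prime, by Fermat 42^(-1) ≡ 42^{41} ≡ 42 mod 43. Verify: 42 × 42 = 1764 ≡ 1 mod 43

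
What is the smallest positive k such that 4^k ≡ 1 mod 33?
Powers of 4 mod 33: 4^1≡4, 4^2≡16, 4^3≡31, 4^4≡25, 4^5≡1. So the order of 4 is 5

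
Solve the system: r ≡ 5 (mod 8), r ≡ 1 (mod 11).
M = 8 × 11 = 88. M₁ = 11, y₁ ≡ 3 (mod 8). M₂ = 8, y₂ ≡ 7 (mod 11). r = 5×11×3 + 1×8×7 ≡ 45 (mod 88)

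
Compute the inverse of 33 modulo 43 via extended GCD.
Extended GCD: 33(-13) + 43(10) = 1. So 33^(-1) ≡ -13 ≡ 30 mod 43. Verify: 33 × 30 = 990 ≡ 1 mod 43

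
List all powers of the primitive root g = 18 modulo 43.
18^1, 18^2, ..., 18^{42} mod 43: [18, 23, 27, 13, 19, 41, 7, 40, 32, 17, 5, 4, 29, 6, 22, 9, 33, 35, 28, 31, 42, 25, 20, 16, 30, 24, 2, 36, 3, 11, 26, 38, 39, 14, 37, 21, 34, 10, 8, 15, 12, 1]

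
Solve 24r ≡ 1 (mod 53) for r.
Since 53 is prime, by Fermat 24^(-1) ≡ 24^{51} ≡ 42 (mod 53). Verify: 24 × 42 = 1008 ≡ 1 (mod 53)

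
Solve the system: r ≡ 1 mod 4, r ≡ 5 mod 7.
M = 4 × 7 = 28. M₁ = 7, y₁ ≡ 3 mod 4. M₂ = 4, y₂ ≡ 2 mod 7. r = 1×7×3 + 5×4×2 ≡ 5 mod 28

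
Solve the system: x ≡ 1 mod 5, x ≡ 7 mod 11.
M = 5 × 11 = 55. M₁ = 11, y₁ ≡ 1 mod 5. M₂ = 5, y₂ ≡ 9 mod 11. x = 1×11×1 + 7×5×9 ≡ 51 mod 55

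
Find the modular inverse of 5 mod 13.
Since 13 is prime, by Fermat 5^(-1) ≡ 5^{11} ≡ 8 (mod 13). Verify: 5 × 8 = 40 ≡ 1 (mod 13)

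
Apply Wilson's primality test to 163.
(162)! mod 163 = 162. Since 162 ≡ -1 mod 163, 163 is prime.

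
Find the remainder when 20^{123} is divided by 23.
By Fermat: 20^{22} ≡ 1 mod 23. 123 = 5×22 + 13. So 20^{123} ≡ 20^{13} ≡ 14 mod 23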